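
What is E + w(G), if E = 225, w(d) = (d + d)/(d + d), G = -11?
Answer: 226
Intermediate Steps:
w(d) = 1 (w(d) = (2*d)/((2*d)) = (2*d)*(1/(2*d)) = 1)
E + w(G) = 225 + 1 = 226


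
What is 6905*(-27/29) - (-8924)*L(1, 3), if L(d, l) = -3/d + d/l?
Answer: -2629673/87 ≈ -30226.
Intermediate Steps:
6905*(-27/29) - (-8924)*L(1, 3) = 6905*(-27/29) - (-8924)*(-3/1 + 1/3) = 6905*(-27*1/29) - (-8924)*(-3*1 + 1*(1/3)) = 6905*(-27/29) - (-8924)*(-3 + 1/3) = -186435/29 - (-8924)*(-8)/3 = -186435/29 - 1*71392/3 = -186435/29 - 71392/3 = -2629673/87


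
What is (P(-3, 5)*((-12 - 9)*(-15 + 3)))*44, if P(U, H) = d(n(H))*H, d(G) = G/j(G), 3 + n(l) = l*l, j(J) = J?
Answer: 55440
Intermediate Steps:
n(l) = -3 + l**2 (n(l) = -3 + l*l = -3 + l**2)
d(G) = 1 (d(G) = G/G = 1)
P(U, H) = H (P(U, H) = 1*H = H)
(P(-3, 5)*((-12 - 9)*(-15 + 3)))*44 = (5*((-12 - 9)*(-15 + 3)))*44 = (5*(-21*(-12)))*44 = (5*252)*44 = 1260*44 = 55440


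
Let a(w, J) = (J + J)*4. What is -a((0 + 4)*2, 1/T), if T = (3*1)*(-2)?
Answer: 4/3 ≈ 1.3333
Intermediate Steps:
T = -6 (T = 3*(-2) = -6)
a(w, J) = 8*J (a(w, J) = (2*J)*4 = 8*J)
-a((0 + 4)*2, 1/T) = -8/(-6) = -8*(-1)/6 = -1*(-4/3) = 4/3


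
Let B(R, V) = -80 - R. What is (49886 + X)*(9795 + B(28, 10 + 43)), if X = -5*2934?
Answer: 341137392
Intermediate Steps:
X = -14670
(49886 + X)*(9795 + B(28, 10 + 43)) = (49886 - 14670)*(9795 + (-80 - 1*28)) = 35216*(9795 + (-80 - 28)) = 35216*(9795 - 108) = 35216*9687 = 341137392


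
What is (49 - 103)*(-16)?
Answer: 864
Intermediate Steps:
(49 - 103)*(-16) = -54*(-16) = 864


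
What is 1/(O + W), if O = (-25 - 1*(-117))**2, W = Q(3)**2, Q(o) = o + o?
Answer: 1/8500 ≈ 0.00011765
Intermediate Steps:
Q(o) = 2*o
W = 36 (W = (2*3)**2 = 6**2 = 36)
O = 8464 (O = (-25 + 117)**2 = 92**2 = 8464)
1/(O + W) = 1/(8464 + 36) = 1/8500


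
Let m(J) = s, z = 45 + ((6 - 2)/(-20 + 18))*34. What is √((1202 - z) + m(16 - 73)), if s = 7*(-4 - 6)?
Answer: √1155 ≈ 33.985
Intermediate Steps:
z = -23 (z = 45 + (4/(-2))*34 = 45 + (4*(-½))*34 = 45 - 2*34 = 45 - 68 = -23)
s = -70 (s = 7*(-10) = -70)
m(J) = -70
√((1202 - z) + m(16 - 73)) = √((1202 - 1*(-23)) - 70) = √((1202 + 23) - 70) = √(1225 - 70) = √1155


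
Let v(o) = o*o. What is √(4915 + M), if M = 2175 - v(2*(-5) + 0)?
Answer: √6990 ≈ 83.606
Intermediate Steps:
v(o) = o²
M = 2075 (M = 2175 - (2*(-5) + 0)² = 2175 - (-10 + 0)² = 2175 - 1*(-10)² = 2175 - 1*100 = 2175 - 100 = 2075)
√(4915 + M) = √(4915 + 2075) = √6990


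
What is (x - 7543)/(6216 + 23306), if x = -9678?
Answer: -17221/29522 ≈ -0.58333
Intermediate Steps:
(x - 7543)/(6216 + 23306) = (-9678 - 7543)/(6216 + 23306) = -17221/29522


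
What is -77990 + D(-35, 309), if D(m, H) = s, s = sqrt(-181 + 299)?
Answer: -77990 + sqrt(118) ≈ -77979.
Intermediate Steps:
s = sqrt(118) ≈ 10.863
D(m, H) = sqrt(118)
-77990 + D(-35, 309) = -77990 + sqrt(118)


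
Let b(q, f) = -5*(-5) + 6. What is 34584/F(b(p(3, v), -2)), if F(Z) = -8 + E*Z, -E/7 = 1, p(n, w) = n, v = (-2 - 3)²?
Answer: -11528/75 ≈ -153.71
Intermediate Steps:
v = 25 (v = (-5)² = 25)
E = -7 (E = -7*1 = -7)
b(q, f) = 31 (b(q, f) = 25 + 6 = 31)
F(Z) = -8 - 7*Z
34584/F(b(p(3, v), -2)) = 34584/(-8 - 7*31) = 34584/(-8 - 217) = 34584/(-225) = 34584*(-1/225) = -11528/75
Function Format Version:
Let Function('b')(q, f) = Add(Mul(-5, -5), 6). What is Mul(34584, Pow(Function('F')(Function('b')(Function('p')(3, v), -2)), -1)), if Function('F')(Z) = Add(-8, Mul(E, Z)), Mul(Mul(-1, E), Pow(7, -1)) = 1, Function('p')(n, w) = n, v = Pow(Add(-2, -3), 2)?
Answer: Rational(-11528, 75) ≈ -153.71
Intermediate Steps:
v = 25 (v = Pow(-5, 2) = 25)
E = -7 (E = Mul(-7, 1) = -7)
Function('b')(q, f) = 31 (Function('b')(q, f) = Add(25, 6) = 31)
Function('F')(Z) = Add(-8, Mul(-7, Z))
Mul(34584, Pow(Function('F')(Function('b')(Function('p')(3, v), -2)), -1)) = Mul(34584, Pow(Add(-8, Mul(-7, 31)), -1)) = Mul(34584, Pow(Add(-8, -217), -1)) = Mul(34584, Pow(-225, -1)) = Mul(34584, Rational(-1, 225)) = Rational(-11528, 75)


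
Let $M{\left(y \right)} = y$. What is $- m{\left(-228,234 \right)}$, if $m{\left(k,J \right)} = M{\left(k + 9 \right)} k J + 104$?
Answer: $-11684192$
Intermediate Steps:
$m{\left(k,J \right)} = 104 + J k \left(9 + k\right)$ ($m{\left(k,J \right)} = \left(k + 9\right) k J + 104 = \left(9 + k\right) k J + 104 = k \left(9 + k\right) J + 104 = J k \left(9 + k\right) + 104 = 104 + J k \left(9 + k\right)$)
$- m{\left(-228,234 \right)} = - (104 + 234 \left(-228\right) \left(9 - 228\right)) = - (104 + 234 \left(-228\right) \left(-219\right)) = - (104 + 11684088) = \left(-1\right) 11684192 = -11684192$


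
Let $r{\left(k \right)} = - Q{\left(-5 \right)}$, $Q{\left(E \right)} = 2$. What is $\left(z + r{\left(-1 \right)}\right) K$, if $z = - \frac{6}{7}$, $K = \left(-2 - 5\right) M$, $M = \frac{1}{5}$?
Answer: $4$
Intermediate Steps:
$r{\left(k \right)} = -2$ ($r{\left(k \right)} = \left(-1\right) 2 = -2$)
$M = \frac{1}{5} \approx 0.2$
$K = - \frac{7}{5}$ ($K = \left(-2 - 5\right) \frac{1}{5} = \left(-7\right) \frac{1}{5} = - \frac{7}{5} \approx -1.4$)
$z = - \frac{6}{7}$ ($z = \left(-6\right) \frac{1}{7} = - \frac{6}{7} \approx -0.85714$)
$\left(z + r{\left(-1 \right)}\right) K = \left(- \frac{6}{7} - 2\right) \left(- \frac{7}{5}\right) = \left(- \frac{20}{7}\right) \left(- \frac{7}{5}\right) = 4$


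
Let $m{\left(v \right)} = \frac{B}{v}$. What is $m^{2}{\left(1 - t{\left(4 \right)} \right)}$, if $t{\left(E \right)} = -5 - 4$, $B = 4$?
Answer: $\frac{4}{25} \approx 0.16$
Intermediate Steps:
$t{\left(E \right)} = -9$
$m{\left(v \right)} = \frac{4}{v}$
$m^{2}{\left(1 - t{\left(4 \right)} \right)} = \left(\frac{4}{1 - -9}\right)^{2} = \left(\frac{4}{1 + 9}\right)^{2} = \left(\frac{4}{10}\right)^{2} = \left(4 \cdot \frac{1}{10}\right)^{2} = \left(\frac{2}{5}\right)^{2} = \frac{4}{25}$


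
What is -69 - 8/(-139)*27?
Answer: -9375/139 ≈ -67.446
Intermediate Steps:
-69 - 8/(-139)*27 = -69 - 8*(-1/139)*27 = -69 + (8/139)*27 = -69 + 216/139 = -9375/139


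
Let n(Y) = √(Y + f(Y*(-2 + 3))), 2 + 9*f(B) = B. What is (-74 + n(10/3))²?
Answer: (666 - √282)²/81 ≈ 5203.3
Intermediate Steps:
f(B) = -2/9 + B/9
n(Y) = √(-2/9 + 10*Y/9) (n(Y) = √(Y + (-2/9 + (Y*(-2 + 3))/9)) = √(Y + (-2/9 + (Y*1)/9)) = √(Y + (-2/9 + Y/9)) = √(-2/9 + 10*Y/9))
(-74 + n(10/3))² = (-74 + √(-2 + 10*(10/3))/3)² = (-74 + √(-2 + 100/3)/3)² = (-74 + √(94/3)/3)² = (-74 + (√282/3)/3)² = (-74 + √282/9)²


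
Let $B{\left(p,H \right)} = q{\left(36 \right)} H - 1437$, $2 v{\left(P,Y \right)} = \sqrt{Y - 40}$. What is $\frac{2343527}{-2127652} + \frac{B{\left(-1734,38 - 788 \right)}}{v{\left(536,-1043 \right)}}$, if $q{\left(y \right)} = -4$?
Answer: $- \frac{2343527}{2127652} - \frac{1042 i \sqrt{3}}{19} \approx -1.1015 - 94.989 i$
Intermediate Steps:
$v{\left(P,Y \right)} = \frac{\sqrt{-40 + Y}}{2}$ ($v{\left(P,Y \right)} = \frac{\sqrt{Y - 40}}{2} = \frac{\sqrt{-40 + Y}}{2}$)
$B{\left(p,H \right)} = -1437 - 4 H$ ($B{\left(p,H \right)} = - 4 H - 1437 = -1437 - 4 H$)
$\frac{2343527}{-2127652} + \frac{B{\left(-1734,38 - 788 \right)}}{v{\left(536,-1043 \right)}} = \frac{2343527}{-2127652} + \frac{-1437 - 4 \left(38 - 788\right)}{\frac{1}{2} \sqrt{-40 - 1043}} = 2343527 \left(- \frac{1}{2127652}\right) + \frac{-1437 - 4 \left(38 - 788\right)}{\frac{1}{2} \sqrt{-1083}} = - \frac{2343527}{2127652} + \frac{-1437 - -3000}{\frac{1}{2} \cdot 19 i \sqrt{3}} = - \frac{2343527}{2127652} + \frac{-1437 + 3000}{\frac{19}{2} i \sqrt{3}} = - \frac{2343527}{2127652} + 1563 \left(- \frac{2 i \sqrt{3}}{57}\right) = - \frac{2343527}{2127652} - \frac{1042 i \sqrt{3}}{19}$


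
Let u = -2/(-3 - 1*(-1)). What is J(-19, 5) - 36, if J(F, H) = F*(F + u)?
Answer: 306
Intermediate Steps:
u = 1 (u = -2/(-3 + 1) = -2/(-2) = -2*(-½) = 1)
J(F, H) = F*(1 + F) (J(F, H) = F*(F + 1) = F*(1 + F))
J(-19, 5) - 36 = -19*(1 - 19) - 36 = -19*(-18) - 36 = 342 - 36 = 306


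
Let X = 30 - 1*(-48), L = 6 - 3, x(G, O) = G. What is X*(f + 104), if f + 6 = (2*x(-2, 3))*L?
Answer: 6708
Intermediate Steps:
L = 3
X = 78 (X = 30 + 48 = 78)
f = -18 (f = -6 + (2*(-2))*3 = -6 - 4*3 = -6 - 12 = -18)
X*(f + 104) = 78*(-18 + 104) = 78*86 = 6708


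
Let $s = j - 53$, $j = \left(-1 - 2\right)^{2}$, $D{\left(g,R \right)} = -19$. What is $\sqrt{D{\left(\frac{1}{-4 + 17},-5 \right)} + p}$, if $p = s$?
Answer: $3 i \sqrt{7} \approx 7.9373 i$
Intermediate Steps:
$j = 9$ ($j = \left(-3\right)^{2} = 9$)
$s = -44$ ($s = 9 - 53 = -44$)
$p = -44$
$\sqrt{D{\left(\frac{1}{-4 + 17},-5 \right)} + p} = \sqrt{-19 - 44} = \sqrt{-63} = 3 i \sqrt{7}$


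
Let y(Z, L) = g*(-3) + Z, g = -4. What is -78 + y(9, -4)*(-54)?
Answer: -1212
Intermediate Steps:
y(Z, L) = 12 + Z (y(Z, L) = -4*(-3) + Z = 12 + Z)
-78 + y(9, -4)*(-54) = -78 + (12 + 9)*(-54) = -78 + 21*(-54) = -78 - 1134 = -1212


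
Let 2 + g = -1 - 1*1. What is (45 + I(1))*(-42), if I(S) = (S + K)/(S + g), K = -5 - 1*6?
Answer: -2030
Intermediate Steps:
K = -11 (K = -5 - 6 = -11)
g = -4 (g = -2 + (-1 - 1*1) = -2 + (-1 - 1) = -2 - 2 = -4)
I(S) = (-11 + S)/(-4 + S) (I(S) = (S - 11)/(S - 4) = (-11 + S)/(-4 + S))
(45 + I(1))*(-42) = (45 + (-11 + 1)/(-4 + 1))*(-42) = (45 - 10/(-3))*(-42) = (45 - 1/3*(-10))*(-42) = (45 + 10/3)*(-42) = (145/3)*(-42) = -2030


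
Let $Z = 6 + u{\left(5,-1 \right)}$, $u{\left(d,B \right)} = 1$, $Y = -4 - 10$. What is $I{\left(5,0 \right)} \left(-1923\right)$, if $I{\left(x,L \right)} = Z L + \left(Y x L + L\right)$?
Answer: $0$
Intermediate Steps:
$Y = -14$ ($Y = -4 - 10 = -14$)
$Z = 7$ ($Z = 6 + 1 = 7$)
$I{\left(x,L \right)} = 8 L - 14 L x$ ($I{\left(x,L \right)} = 7 L + \left(- 14 x L + L\right) = 7 L - \left(- L + 14 L x\right) = 8 L - 14 L x$)
$I{\left(5,0 \right)} \left(-1923\right) = 2 \cdot 0 \left(4 - 35\right) \left(-1923\right) = 2 \cdot 0 \left(-31\right) \left(-1923\right) = 0 \left(-1923\right) = 0$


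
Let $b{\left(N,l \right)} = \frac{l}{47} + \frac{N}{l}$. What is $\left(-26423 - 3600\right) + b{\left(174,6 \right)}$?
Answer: $- \frac{1409712}{47} \approx -29994.0$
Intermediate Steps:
$b{\left(N,l \right)} = \frac{l}{47} + \frac{N}{l}$ ($b{\left(N,l \right)} = l \frac{1}{47} + \frac{N}{l} = \frac{l}{47} + \frac{N}{l}$)
$\left(-26423 - 3600\right) + b{\left(174,6 \right)} = \left(-26423 - 3600\right) + \left(\frac{1}{47} \cdot 6 + \frac{174}{6}\right) = \left(-26423 - 3600\right) + \left(\frac{6}{47} + 174 \cdot \frac{1}{6}\right) = -30023 + \left(\frac{6}{47} + 29\right) = -30023 + \frac{1369}{47} = - \frac{1409712}{47}$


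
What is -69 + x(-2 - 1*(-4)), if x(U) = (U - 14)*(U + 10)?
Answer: -213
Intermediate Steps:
x(U) = (-14 + U)*(10 + U)
-69 + x(-2 - 1*(-4)) = -69 + (-140 + (-2 - 1*(-4))² - 4*(-2 - 1*(-4))) = -69 + (-140 + (-2 + 4)² - 4*(-2 + 4)) = -69 + (-140 + 2² - 4*2) = -69 + (-140 + 4 - 8) = -69 - 144 = -213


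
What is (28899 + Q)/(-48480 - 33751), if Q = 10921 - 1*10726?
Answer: -29094/82231 ≈ -0.35381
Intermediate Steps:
Q = 195 (Q = 10921 - 10726 = 195)
(28899 + Q)/(-48480 - 33751) = (28899 + 195)/(-48480 - 33751) = 29094/(-82231) = 29094*(-1/82231) = -29094/82231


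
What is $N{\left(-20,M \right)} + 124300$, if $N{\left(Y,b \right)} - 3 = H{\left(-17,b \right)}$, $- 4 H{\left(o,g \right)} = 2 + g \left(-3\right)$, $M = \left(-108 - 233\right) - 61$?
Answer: $124001$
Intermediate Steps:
$M = -402$ ($M = -341 - 61 = -402$)
$H{\left(o,g \right)} = - \frac{1}{2} + \frac{3 g}{4}$ ($H{\left(o,g \right)} = - \frac{2 + g \left(-3\right)}{4} = - \frac{2 - 3 g}{4} = - \frac{1}{2} + \frac{3 g}{4}$)
$N{\left(Y,b \right)} = \frac{5}{2} + \frac{3 b}{4}$ ($N{\left(Y,b \right)} = 3 + \left(- \frac{1}{2} + \frac{3 b}{4}\right) = \frac{5}{2} + \frac{3 b}{4}$)
$N{\left(-20,M \right)} + 124300 = \left(\frac{5}{2} + \frac{3}{4} \left(-402\right)\right) + 124300 = \left(\frac{5}{2} - \frac{603}{2}\right) + 124300 = -299 + 124300 = 124001$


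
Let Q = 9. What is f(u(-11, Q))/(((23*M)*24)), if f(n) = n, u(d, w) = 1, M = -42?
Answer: -1/23184 ≈ -4.3133e-5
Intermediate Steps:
f(u(-11, Q))/(((23*M)*24)) = 1/((23*(-42))*24) = 1/(-966*24) = 1/(-23184) = 1*(-1/23184) = -1/23184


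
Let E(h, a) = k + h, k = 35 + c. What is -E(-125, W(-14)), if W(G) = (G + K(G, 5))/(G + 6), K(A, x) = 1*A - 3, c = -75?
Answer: 165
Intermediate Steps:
k = -40 (k = 35 - 75 = -40)
K(A, x) = -3 + A (K(A, x) = A - 3 = -3 + A)
W(G) = (-3 + 2*G)/(6 + G) (W(G) = (G + (-3 + G))/(G + 6) = (-3 + 2*G)/(6 + G))
E(h, a) = -40 + h
-E(-125, W(-14)) = -(-40 - 125) = -1*(-165) = 165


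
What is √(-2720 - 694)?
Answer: I*√3414 ≈ 58.429*I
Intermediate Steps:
√(-2720 - 694) = √(-3414) = I*√3414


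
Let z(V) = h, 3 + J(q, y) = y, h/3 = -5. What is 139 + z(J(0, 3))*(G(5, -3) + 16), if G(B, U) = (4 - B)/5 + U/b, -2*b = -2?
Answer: -53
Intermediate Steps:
b = 1 (b = -½*(-2) = 1)
h = -15 (h = 3*(-5) = -15)
J(q, y) = -3 + y
G(B, U) = ⅘ + U - B/5 (G(B, U) = (4 - B)/5 + U/1 = (4 - B)*(⅕) + U*1 = (⅘ - B/5) + U = ⅘ + U - B/5)
z(V) = -15
139 + z(J(0, 3))*(G(5, -3) + 16) = 139 - 15*((⅘ - 3 - ⅕*5) + 16) = 139 - 15*((⅘ - 3 - 1) + 16) = 139 - 15*(-16/5 + 16) = 139 - 15*64/5 = 139 - 192 = -53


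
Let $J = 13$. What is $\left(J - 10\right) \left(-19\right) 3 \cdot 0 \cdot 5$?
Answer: $0$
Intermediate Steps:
$\left(J - 10\right) \left(-19\right) 3 \cdot 0 \cdot 5 = \left(13 - 10\right) \left(-19\right) 3 \cdot 0 \cdot 5 = 3 \left(-19\right) 0 \cdot 5 = \left(-57\right) 0 = 0$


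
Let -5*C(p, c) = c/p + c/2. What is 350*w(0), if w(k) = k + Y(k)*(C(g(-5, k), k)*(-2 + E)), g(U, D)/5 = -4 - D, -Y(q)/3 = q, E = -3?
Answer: 0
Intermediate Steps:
Y(q) = -3*q
g(U, D) = -20 - 5*D (g(U, D) = 5*(-4 - D) = -20 - 5*D)
C(p, c) = -c/10 - c/(5*p) (C(p, c) = -(c/p + c/2)/5 = -(c/2 + c/p)/5 = -c/10 - c/(5*p))
w(k) = k - 3*k²*(-18 - 5*k)/(2*(-20 - 5*k)) (w(k) = k + (-3*k)*((-k*(2 + (-20 - 5*k))/(10*(-20 - 5*k)))*(-2 - 3)) = k + (-3*k)*(-k*(-18 - 5*k)/(10*(-20 - 5*k))*(-5)) = k + (-3*k)*(k*(-18 - 5*k)/(2*(-20 - 5*k))) = k - 3*k²*(-18 - 5*k)/(2*(-20 - 5*k)))
350*w(0) = 350*((⅒)*0*(40 - 44*0 - 15*0²)/(4 + 0)) = 350*((⅒)*0*(40 + 0 - 15*0)/4) = 350*((⅒)*0*(¼)*(40 + 0 + 0)) = 350*((⅒)*0*(¼)*40) = 350*0 = 0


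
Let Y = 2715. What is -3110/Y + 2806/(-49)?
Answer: -1554136/26607 ≈ -58.411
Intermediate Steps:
-3110/Y + 2806/(-49) = -3110/2715 + 2806/(-49) = -3110*1/2715 + 2806*(-1/49) = -622/543 - 2806/49 = -1554136/26607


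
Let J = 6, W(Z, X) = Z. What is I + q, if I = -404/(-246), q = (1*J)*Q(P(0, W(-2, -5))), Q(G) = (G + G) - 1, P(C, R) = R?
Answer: -3488/123 ≈ -28.358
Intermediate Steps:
Q(G) = -1 + 2*G (Q(G) = 2*G - 1 = -1 + 2*G)
q = -30 (q = (1*6)*(-1 + 2*(-2)) = 6*(-1 - 4) = 6*(-5) = -30)
I = 202/123 (I = -404*(-1/246) = 202/123 ≈ 1.6423)
I + q = 202/123 - 30 = -3488/123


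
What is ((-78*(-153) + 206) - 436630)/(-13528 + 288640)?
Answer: -212245/137556 ≈ -1.5430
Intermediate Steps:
((-78*(-153) + 206) - 436630)/(-13528 + 288640) = ((11934 + 206) - 436630)/275112 = (12140 - 436630)*(1/275112) = -424490*1/275112 = -212245/137556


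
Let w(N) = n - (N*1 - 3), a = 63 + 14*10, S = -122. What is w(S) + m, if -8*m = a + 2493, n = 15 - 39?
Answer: -236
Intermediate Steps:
a = 203 (a = 63 + 140 = 203)
n = -24
m = -337 (m = -(203 + 2493)/8 = -1/8*2696 = -337)
w(N) = -21 - N (w(N) = -24 - (N*1 - 3) = -24 - (N - 3) = -24 - (-3 + N) = -24 + (3 - N) = -21 - N)
w(S) + m = (-21 - 1*(-122)) - 337 = (-21 + 122) - 337 = 101 - 337 = -236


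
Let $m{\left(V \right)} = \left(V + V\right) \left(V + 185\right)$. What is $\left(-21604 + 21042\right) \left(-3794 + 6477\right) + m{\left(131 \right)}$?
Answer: $-1425054$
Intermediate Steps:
$m{\left(V \right)} = 2 V \left(185 + V\right)$
$\left(-21604 + 21042\right) \left(-3794 + 6477\right) + m{\left(131 \right)} = \left(-21604 + 21042\right) \left(-3794 + 6477\right) + 2 \cdot 131 \left(185 + 131\right) = \left(-562\right) 2683 + 2 \cdot 131 \cdot 316 = -1507846 + 82792 = -1425054$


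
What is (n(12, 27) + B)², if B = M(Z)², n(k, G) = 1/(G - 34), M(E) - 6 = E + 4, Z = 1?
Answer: 715716/49 ≈ 14606.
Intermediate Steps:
M(E) = 10 + E (M(E) = 6 + (E + 4) = 6 + (4 + E) = 10 + E)
n(k, G) = 1/(-34 + G)
B = 121 (B = (10 + 1)² = 11² = 121)
(n(12, 27) + B)² = (1/(-34 + 27) + 121)² = (1/(-7) + 121)² = (-⅐ + 121)² = (846/7)² = 715716/49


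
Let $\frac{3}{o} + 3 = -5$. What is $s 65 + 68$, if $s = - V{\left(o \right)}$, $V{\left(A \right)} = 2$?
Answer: $-62$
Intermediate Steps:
$o = - \frac{3}{8}$ ($o = \frac{3}{-3 - 5} = \frac{3}{-8} = 3 \left(- \frac{1}{8}\right) = - \frac{3}{8} \approx -0.375$)
$s = -2$ ($s = \left(-1\right) 2 = -2$)
$s 65 + 68 = \left(-2\right) 65 + 68 = -130 + 68 = -62$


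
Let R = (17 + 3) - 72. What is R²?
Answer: 2704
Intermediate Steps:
R = -52 (R = 20 - 72 = -52)
R² = (-52)² = 2704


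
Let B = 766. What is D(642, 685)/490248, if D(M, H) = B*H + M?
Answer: 65669/61281 ≈ 1.0716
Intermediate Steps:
D(M, H) = M + 766*H (D(M, H) = 766*H + M = M + 766*H)
D(642, 685)/490248 = (642 + 766*685)/490248 = (642 + 524710)*(1/490248) = 525352*(1/490248) = 65669/61281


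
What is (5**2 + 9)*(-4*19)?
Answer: -2584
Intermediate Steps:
(5**2 + 9)*(-4*19) = (25 + 9)*(-76) = 34*(-76) = -2584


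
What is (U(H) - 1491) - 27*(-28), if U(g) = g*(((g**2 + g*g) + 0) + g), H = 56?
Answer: 353633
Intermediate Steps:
U(g) = g*(g + 2*g**2) (U(g) = g*(((g**2 + g**2) + 0) + g) = g*((2*g**2 + 0) + g) = g*(2*g**2 + g) = g*(g + 2*g**2))
(U(H) - 1491) - 27*(-28) = (56**2*(1 + 2*56) - 1491) - 27*(-28) = (3136*(1 + 112) - 1491) + 756 = (3136*113 - 1491) + 756 = (354368 - 1491) + 756 = 352877 + 756 = 353633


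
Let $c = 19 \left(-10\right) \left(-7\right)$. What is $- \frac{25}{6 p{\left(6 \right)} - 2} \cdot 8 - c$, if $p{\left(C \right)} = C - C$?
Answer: $-1230$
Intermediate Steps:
$p{\left(C \right)} = 0$
$c = 1330$ ($c = \left(-190\right) \left(-7\right) = 1330$)
$- \frac{25}{6 p{\left(6 \right)} - 2} \cdot 8 - c = - \frac{25}{6 \cdot 0 - 2} \cdot 8 - 1330 = - \frac{25}{0 - 2} \cdot 8 - 1330 = - \frac{25}{-2} \cdot 8 - 1330 = \left(-25\right) \left(- \frac{1}{2}\right) 8 - 1330 = \frac{25}{2} \cdot 8 - 1330 = 100 - 1330 = -1230$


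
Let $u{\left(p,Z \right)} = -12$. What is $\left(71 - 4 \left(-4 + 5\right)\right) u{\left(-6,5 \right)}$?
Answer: $-804$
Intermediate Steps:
$\left(71 - 4 \left(-4 + 5\right)\right) u{\left(-6,5 \right)} = \left(71 - 4 \left(-4 + 5\right)\right) \left(-12\right) = \left(71 - 4\right) \left(-12\right) = 67 \left(-12\right) = -804$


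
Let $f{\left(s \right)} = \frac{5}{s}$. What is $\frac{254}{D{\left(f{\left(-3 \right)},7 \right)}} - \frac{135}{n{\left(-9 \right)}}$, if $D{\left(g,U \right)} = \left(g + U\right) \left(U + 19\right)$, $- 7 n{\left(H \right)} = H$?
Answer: $- \frac{21459}{208} \approx -103.17$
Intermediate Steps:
$n{\left(H \right)} = - \frac{H}{7}$
$D{\left(g,U \right)} = \left(19 + U\right) \left(U + g\right)$ ($D{\left(g,U \right)} = \left(U + g\right) \left(19 + U\right) = \left(19 + U\right) \left(U + g\right)$)
$\frac{254}{D{\left(f{\left(-3 \right)},7 \right)}} - \frac{135}{n{\left(-9 \right)}} = \frac{254}{7^{2} + 19 \cdot 7 + 19 \frac{5}{-3} + 7 \frac{5}{-3}} - \frac{135}{\left(- \frac{1}{7}\right) \left(-9\right)} = \frac{254}{49 + 133 + 19 \cdot 5 \left(- \frac{1}{3}\right) + 7 \cdot 5 \left(- \frac{1}{3}\right)} - \frac{135}{\frac{9}{7}} = \frac{254}{49 + 133 + 19 \left(- \frac{5}{3}\right) + 7 \left(- \frac{5}{3}\right)} - 105 = \frac{254}{49 + 133 - \frac{95}{3} - \frac{35}{3}} - 105 = \frac{254}{\frac{416}{3}} - 105 = 254 \cdot \frac{3}{416} - 105 = \frac{381}{208} - 105 = - \frac{21459}{208}$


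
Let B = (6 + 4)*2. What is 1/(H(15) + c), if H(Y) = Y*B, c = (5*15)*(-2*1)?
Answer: 1/150 ≈ 0.0066667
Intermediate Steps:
B = 20 (B = 10*2 = 20)
c = -150 (c = 75*(-2) = -150)
H(Y) = 20*Y (H(Y) = Y*20 = 20*Y)
1/(H(15) + c) = 1/(20*15 - 150) = 1/(300 - 150) = 1/150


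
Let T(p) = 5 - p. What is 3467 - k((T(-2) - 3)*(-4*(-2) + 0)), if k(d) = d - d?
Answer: 3467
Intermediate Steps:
k(d) = 0
3467 - k((T(-2) - 3)*(-4*(-2) + 0)) = 3467 - 1*0 = 3467 + 0 = 3467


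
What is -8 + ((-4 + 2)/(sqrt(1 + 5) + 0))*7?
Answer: -8 - 7*sqrt(6)/3 ≈ -13.715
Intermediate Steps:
-8 + ((-4 + 2)/(sqrt(1 + 5) + 0))*7 = -8 - 2/(sqrt(6) + 0)*7 = -8 - 2*sqrt(6)/6*7 = -8 - sqrt(6)/3*7 = -8 - 7*sqrt(6)/3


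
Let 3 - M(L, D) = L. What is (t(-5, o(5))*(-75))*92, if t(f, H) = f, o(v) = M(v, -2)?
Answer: 34500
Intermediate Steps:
M(L, D) = 3 - L
o(v) = 3 - v
(t(-5, o(5))*(-75))*92 = -5*(-75)*92 = 375*92 = 34500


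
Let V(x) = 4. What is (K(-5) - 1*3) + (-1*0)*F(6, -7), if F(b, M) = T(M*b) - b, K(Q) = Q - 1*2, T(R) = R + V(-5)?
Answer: -10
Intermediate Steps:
T(R) = 4 + R (T(R) = R + 4 = 4 + R)
K(Q) = -2 + Q (K(Q) = Q - 2 = -2 + Q)
F(b, M) = 4 - b + M*b (F(b, M) = (4 + M*b) - b = 4 - b + M*b)
(K(-5) - 1*3) + (-1*0)*F(6, -7) = ((-2 - 5) - 1*3) + (-1*0)*(4 - 1*6 - 7*6) = (-7 - 3) + 0*(4 - 6 - 42) = -10 + 0*(-44) = -10 + 0 = -10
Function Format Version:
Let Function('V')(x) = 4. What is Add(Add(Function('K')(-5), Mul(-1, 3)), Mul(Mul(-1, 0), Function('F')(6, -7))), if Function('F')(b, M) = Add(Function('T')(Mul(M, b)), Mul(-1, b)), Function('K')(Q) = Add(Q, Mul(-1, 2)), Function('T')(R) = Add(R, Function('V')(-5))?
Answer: -10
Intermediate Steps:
Function('T')(R) = Add(4, R) (Function('T')(R) = Add(R, 4) = Add(4, R))
Function('K')(Q) = Add(-2, Q) (Function('K')(Q) = Add(Q, -2) = Add(-2, Q))
Function('F')(b, M) = Add(4, Mul(-1, b), Mul(M, b)) (Function('F')(b, M) = Add(Add(4, Mul(M, b)), Mul(-1, b)) = Add(4, Mul(-1, b), Mul(M, b)))
Add(Add(Function('K')(-5), Mul(-1, 3)), Mul(Mul(-1, 0), Function('F')(6, -7))) = Add(Add(Add(-2, -5), Mul(-1, 3)), Mul(Mul(-1, 0), Add(4, Mul(-1, 6), Mul(-7, 6)))) = Add(Add(-7, -3), Mul(0, Add(4, -6, -42))) = Add(-10, Mul(0, -44)) = Add(-10, 0) = -10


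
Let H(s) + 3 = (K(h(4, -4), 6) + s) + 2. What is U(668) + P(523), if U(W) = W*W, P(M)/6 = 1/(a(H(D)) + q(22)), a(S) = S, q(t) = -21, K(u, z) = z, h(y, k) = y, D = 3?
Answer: 5800906/13 ≈ 4.4622e+5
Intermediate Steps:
H(s) = 5 + s (H(s) = -3 + ((6 + s) + 2) = -3 + (8 + s) = 5 + s)
P(M) = -6/13 (P(M) = 6/((5 + 3) - 21) = 6/(8 - 21) = 6/(-13) = 6*(-1/13) = -6/13)
U(W) = W²
U(668) + P(523) = 668² - 6/13 = 446224 - 6/13 = 5800906/13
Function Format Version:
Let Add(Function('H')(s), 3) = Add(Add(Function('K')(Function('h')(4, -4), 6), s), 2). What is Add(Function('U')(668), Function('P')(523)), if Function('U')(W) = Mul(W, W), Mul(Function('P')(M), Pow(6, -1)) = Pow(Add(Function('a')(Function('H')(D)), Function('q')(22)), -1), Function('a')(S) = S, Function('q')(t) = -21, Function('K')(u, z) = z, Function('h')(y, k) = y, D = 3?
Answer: Rational(5800906, 13) ≈ 4.4622e+5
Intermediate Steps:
Function('H')(s) = Add(5, s) (Function('H')(s) = Add(-3, Add(Add(6, s), 2)) = Add(-3, Add(8, s)) = Add(5, s))
Function('P')(M) = Rational(-6, 13) (Function('P')(M) = Mul(6, Pow(Add(Add(5, 3), -21), -1)) = Mul(6, Pow(Add(8, -21), -1)) = Mul(6, Pow(-13, -1)) = Mul(6, Rational(-1, 13)) = Rational(-6, 13))
Function('U')(W) = Pow(W, 2)
Add(Function('U')(668), Function('P')(523)) = Add(Pow(668, 2), Rational(-6, 13)) = Add(446224, Rational(-6, 13)) = Rational(5800906, 13)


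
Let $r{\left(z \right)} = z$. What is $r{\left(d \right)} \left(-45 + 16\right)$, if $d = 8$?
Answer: $-232$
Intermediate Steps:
$r{\left(d \right)} \left(-45 + 16\right) = 8 \left(-45 + 16\right) = 8 \left(-29\right) = -232$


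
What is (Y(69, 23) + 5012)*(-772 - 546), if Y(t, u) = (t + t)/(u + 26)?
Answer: -323866868/49 ≈ -6.6095e+6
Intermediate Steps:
Y(t, u) = 2*t/(26 + u) (Y(t, u) = (2*t)/(26 + u) = 2*t/(26 + u))
(Y(69, 23) + 5012)*(-772 - 546) = (2*69/(26 + 23) + 5012)*(-772 - 546) = (2*69/49 + 5012)*(-1318) = (2*69*(1/49) + 5012)*(-1318) = (138/49 + 5012)*(-1318) = (245726/49)*(-1318) = -323866868/49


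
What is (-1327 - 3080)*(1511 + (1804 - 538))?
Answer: -12238239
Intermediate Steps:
(-1327 - 3080)*(1511 + (1804 - 538)) = -4407*(1511 + 1266) = -4407*2777 = -12238239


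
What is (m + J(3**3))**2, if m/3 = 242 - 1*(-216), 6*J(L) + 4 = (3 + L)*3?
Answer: 17347225/9 ≈ 1.9275e+6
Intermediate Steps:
J(L) = 5/6 + L/2 (J(L) = -2/3 + ((3 + L)*3)/6 = -2/3 + (9 + 3*L)/6 = -2/3 + (3/2 + L/2) = 5/6 + L/2)
m = 1374 (m = 3*(242 - 1*(-216)) = 3*(242 + 216) = 3*458 = 1374)
(m + J(3**3))**2 = (1374 + (5/6 + (1/2)*3**3))**2 = (1374 + (5/6 + (1/2)*27))**2 = (1374 + (5/6 + 27/2))**2 = (1374 + 43/3)**2 = (4165/3)**2 = 17347225/9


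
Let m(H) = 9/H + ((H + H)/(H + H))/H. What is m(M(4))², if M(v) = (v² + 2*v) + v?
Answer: 25/196 ≈ 0.12755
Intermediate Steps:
M(v) = v² + 3*v
m(H) = 10/H (m(H) = 9/H + ((2*H)/((2*H)))/H = 9/H + ((2*H)*(1/(2*H)))/H = 9/H + 1/H = 10/H)
m(M(4))² = (10/((4*(3 + 4))))² = (10/((4*7)))² = (10/28)² = (10*(1/28))² = (5/14)² = 25/196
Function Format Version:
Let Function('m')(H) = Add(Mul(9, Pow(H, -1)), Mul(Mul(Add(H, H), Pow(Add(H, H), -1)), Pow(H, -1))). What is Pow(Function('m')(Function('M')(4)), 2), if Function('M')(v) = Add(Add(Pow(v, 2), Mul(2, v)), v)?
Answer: Rational(25, 196) ≈ 0.12755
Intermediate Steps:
Function('M')(v) = Add(Pow(v, 2), Mul(3, v))
Function('m')(H) = Mul(10, Pow(H, -1)) (Function('m')(H) = Add(Mul(9, Pow(H, -1)), Mul(Mul(Mul(2, H), Pow(Mul(2, H), -1)), Pow(H, -1))) = Add(Mul(9, Pow(H, -1)), Mul(Mul(Mul(2, H), Mul(Rational(1, 2), Pow(H, -1))), Pow(H, -1))) = Add(Mul(9, Pow(H, -1)), Mul(1, Pow(H, -1))) = Add(Mul(9, Pow(H, -1)), Pow(H, -1)) = Mul(10, Pow(H, -1)))
Pow(Function('m')(Function('M')(4)), 2) = Pow(Mul(10, Pow(Mul(4, Add(3, 4)), -1)), 2) = Pow(Mul(10, Pow(Mul(4, 7), -1)), 2) = Pow(Mul(10, Pow(28, -1)), 2) = Pow(Mul(10, Rational(1, 28)), 2) = Pow(Rational(5, 14), 2) = Rational(25, 196)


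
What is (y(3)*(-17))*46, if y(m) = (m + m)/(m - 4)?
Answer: 4692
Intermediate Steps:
y(m) = 2*m/(-4 + m) (y(m) = (2*m)/(-4 + m) = 2*m/(-4 + m))
(y(3)*(-17))*46 = ((2*3/(-4 + 3))*(-17))*46 = ((2*3/(-1))*(-17))*46 = ((2*3*(-1))*(-17))*46 = -6*(-17)*46 = 102*46 = 4692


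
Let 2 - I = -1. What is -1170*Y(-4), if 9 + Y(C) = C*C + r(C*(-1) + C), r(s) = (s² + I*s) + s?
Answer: -8190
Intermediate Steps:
I = 3 (I = 2 - 1*(-1) = 2 + 1 = 3)
r(s) = s² + 4*s (r(s) = (s² + 3*s) + s = s² + 4*s)
Y(C) = -9 + C² (Y(C) = -9 + (C*C + (C*(-1) + C)*(4 + (C*(-1) + C))) = -9 + (C² + (-C + C)*(4 + (-C + C))) = -9 + (C² + 0*(4 + 0)) = -9 + (C² + 0*4) = -9 + (C² + 0) = -9 + C²)
-1170*Y(-4) = -1170*(-9 + (-4)²) = -1170*(-9 + 16) = -1170*7 = -8190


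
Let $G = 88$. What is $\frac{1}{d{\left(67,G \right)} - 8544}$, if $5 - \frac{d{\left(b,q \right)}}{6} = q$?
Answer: $- \frac{1}{9042} \approx -0.0001106$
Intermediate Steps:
$d{\left(b,q \right)} = 30 - 6 q$
$\frac{1}{d{\left(67,G \right)} - 8544} = \frac{1}{\left(30 - 528\right) - 8544} = \frac{1}{-498 - 8544} = \frac{1}{-9042} = - \frac{1}{9042}$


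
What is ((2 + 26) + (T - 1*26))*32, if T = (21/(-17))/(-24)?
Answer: 1116/17 ≈ 65.647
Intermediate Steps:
T = 7/136 (T = (21*(-1/17))*(-1/24) = -21/17*(-1/24) = 7/136 ≈ 0.051471)
((2 + 26) + (T - 1*26))*32 = ((2 + 26) + (7/136 - 1*26))*32 = (28 + (7/136 - 26))*32 = (28 - 3529/136)*32 = (279/136)*32 = 1116/17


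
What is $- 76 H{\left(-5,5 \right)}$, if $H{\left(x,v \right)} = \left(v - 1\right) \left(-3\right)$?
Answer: $912$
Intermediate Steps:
$H{\left(x,v \right)} = 3 - 3 v$ ($H{\left(x,v \right)} = \left(-1 + v\right) \left(-3\right) = 3 - 3 v$)
$- 76 H{\left(-5,5 \right)} = - 76 \left(3 - 15\right) = \left(-76\right) \left(-12\right) = 912$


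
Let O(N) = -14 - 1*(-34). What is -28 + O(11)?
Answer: -8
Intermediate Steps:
O(N) = 20 (O(N) = -14 + 34 = 20)
-28 + O(11) = -28 + 20 = -8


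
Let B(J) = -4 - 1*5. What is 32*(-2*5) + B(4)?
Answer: -329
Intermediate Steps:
B(J) = -9 (B(J) = -4 - 5 = -9)
32*(-2*5) + B(4) = 32*(-2*5) - 9 = 32*(-10) - 9 = -320 - 9 = -329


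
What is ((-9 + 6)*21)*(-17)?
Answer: 1071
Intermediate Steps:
((-9 + 6)*21)*(-17) = -3*21*(-17) = -63*(-17) = 1071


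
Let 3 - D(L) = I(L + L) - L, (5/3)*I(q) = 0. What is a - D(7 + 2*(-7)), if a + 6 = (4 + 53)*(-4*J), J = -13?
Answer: 2962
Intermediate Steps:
I(q) = 0 (I(q) = (3/5)*0 = 0)
D(L) = 3 + L (D(L) = 3 - (0 - L) = 3 - (-1)*L = 3 + L)
a = 2958 (a = -6 + (4 + 53)*(-4*(-13)) = -6 + 57*52 = -6 + 2964 = 2958)
a - D(7 + 2*(-7)) = 2958 - (3 + (7 + 2*(-7))) = 2958 - (3 + (7 - 14)) = 2958 - (3 - 7) = 2958 - 1*(-4) = 2958 + 4 = 2962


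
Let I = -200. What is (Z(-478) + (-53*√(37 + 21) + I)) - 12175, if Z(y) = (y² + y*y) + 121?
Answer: 444714 - 53*√58 ≈ 4.4431e+5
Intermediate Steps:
Z(y) = 121 + 2*y² (Z(y) = (y² + y²) + 121 = 2*y² + 121 = 121 + 2*y²)
(Z(-478) + (-53*√(37 + 21) + I)) - 12175 = ((121 + 2*(-478)²) + (-53*√(37 + 21) - 200)) - 12175 = ((121 + 2*228484) + (-53*√58 - 200)) - 12175 = ((121 + 456968) + (-200 - 53*√58)) - 12175 = (457089 + (-200 - 53*√58)) - 12175 = (456889 - 53*√58) - 12175 = 444714 - 53*√58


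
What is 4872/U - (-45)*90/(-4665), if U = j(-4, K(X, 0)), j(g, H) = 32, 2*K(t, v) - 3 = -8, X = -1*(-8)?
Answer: 188319/1244 ≈ 151.38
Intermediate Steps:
X = 8
K(t, v) = -5/2 (K(t, v) = 3/2 + (1/2)*(-8) = 3/2 - 4 = -5/2)
U = 32
4872/U - (-45)*90/(-4665) = 4872/32 - (-45)*90/(-4665) = 4872*(1/32) - 1*(-4050)*(-1/4665) = 609/4 + 4050*(-1/4665) = 609/4 - 270/311 = 188319/1244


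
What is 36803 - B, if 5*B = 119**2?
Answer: 169854/5 ≈ 33971.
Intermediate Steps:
B = 14161/5 (B = (1/5)*119**2 = (1/5)*14161 = 14161/5 ≈ 2832.2)
36803 - B = 36803 - 1*14161/5 = 36803 - 14161/5 = 169854/5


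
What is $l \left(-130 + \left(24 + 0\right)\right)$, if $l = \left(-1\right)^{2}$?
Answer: $-106$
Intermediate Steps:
$l = 1$
$l \left(-130 + \left(24 + 0\right)\right) = 1 \left(-130 + \left(24 + 0\right)\right) = 1 \left(-130 + 24\right) = 1 \left(-106\right) = -106$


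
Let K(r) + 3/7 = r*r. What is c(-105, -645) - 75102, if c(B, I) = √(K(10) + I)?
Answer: -75102 + I*√26726/7 ≈ -75102.0 + 23.354*I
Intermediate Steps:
K(r) = -3/7 + r² (K(r) = -3/7 + r*r = -3/7 + r²)
c(B, I) = √(697/7 + I) (c(B, I) = √((-3/7 + 10²) + I) = √((-3/7 + 100) + I) = √(697/7 + I))
c(-105, -645) - 75102 = √(4879 + 49*(-645))/7 - 75102 = √(4879 - 31605)/7 - 75102 = √(-26726)/7 - 75102 = (I*√26726)/7 - 75102 = I*√26726/7 - 75102 = -75102 + I*√26726/7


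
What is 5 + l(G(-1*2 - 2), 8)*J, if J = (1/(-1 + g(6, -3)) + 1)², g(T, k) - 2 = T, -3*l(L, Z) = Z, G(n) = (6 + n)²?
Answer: 223/147 ≈ 1.5170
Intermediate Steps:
l(L, Z) = -Z/3
g(T, k) = 2 + T
J = 64/49 (J = (1/(-1 + (2 + 6)) + 1)² = (1/(-1 + 8) + 1)² = (1/7 + 1)² = (⅐ + 1)² = (8/7)² = 64/49 ≈ 1.3061)
5 + l(G(-1*2 - 2), 8)*J = 5 - ⅓*8*(64/49) = 5 - 8/3*64/49 = 5 - 512/147 = 223/147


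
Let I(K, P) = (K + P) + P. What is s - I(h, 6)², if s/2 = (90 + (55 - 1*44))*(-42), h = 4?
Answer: -8740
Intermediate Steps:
s = -8484 (s = 2*((90 + (55 - 1*44))*(-42)) = 2*((90 + (55 - 44))*(-42)) = 2*((90 + 11)*(-42)) = 2*(101*(-42)) = 2*(-4242) = -8484)
I(K, P) = K + 2*P
s - I(h, 6)² = -8484 - (4 + 2*6)² = -8484 - (4 + 12)² = -8484 - 1*16² = -8484 - 1*256 = -8484 - 256 = -8740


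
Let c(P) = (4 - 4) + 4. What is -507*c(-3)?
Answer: -2028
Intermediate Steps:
c(P) = 4 (c(P) = 0 + 4 = 4)
-507*c(-3) = -507*4 = -2028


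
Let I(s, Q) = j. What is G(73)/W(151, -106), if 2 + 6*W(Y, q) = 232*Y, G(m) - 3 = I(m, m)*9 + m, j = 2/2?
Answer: 51/3503 ≈ 0.014559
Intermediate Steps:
j = 1 (j = 2*(½) = 1)
I(s, Q) = 1
G(m) = 12 + m (G(m) = 3 + (1*9 + m) = 3 + (9 + m) = 12 + m)
W(Y, q) = -⅓ + 116*Y/3 (W(Y, q) = -⅓ + (232*Y)/6 = -⅓ + 116*Y/3)
G(73)/W(151, -106) = (12 + 73)/(-⅓ + (116/3)*151) = 85/(-⅓ + 17516/3) = 85/(17515/3) = 85*(3/17515) = 51/3503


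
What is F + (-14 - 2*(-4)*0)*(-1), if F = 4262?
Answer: 4276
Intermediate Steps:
F + (-14 - 2*(-4)*0)*(-1) = 4262 + (-14 - 2*(-4)*0)*(-1) = 4262 + (-14 + 8*0)*(-1) = 4262 + (-14 + 0)*(-1) = 4262 - 14*(-1) = 4262 + 14 = 4276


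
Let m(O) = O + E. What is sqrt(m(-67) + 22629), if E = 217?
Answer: 3*sqrt(2531) ≈ 150.93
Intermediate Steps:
m(O) = 217 + O (m(O) = O + 217 = 217 + O)
sqrt(m(-67) + 22629) = sqrt((217 - 67) + 22629) = sqrt(150 + 22629) = sqrt(22779) = 3*sqrt(2531)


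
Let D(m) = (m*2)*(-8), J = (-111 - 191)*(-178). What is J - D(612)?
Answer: 63548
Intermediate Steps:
J = 53756 (J = -302*(-178) = 53756)
D(m) = -16*m (D(m) = (2*m)*(-8) = -16*m)
J - D(612) = 53756 - (-16)*612 = 53756 - 1*(-9792) = 53756 + 9792 = 63548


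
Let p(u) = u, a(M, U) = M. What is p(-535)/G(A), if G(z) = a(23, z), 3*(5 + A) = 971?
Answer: -535/23 ≈ -23.261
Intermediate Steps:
A = 956/3 (A = -5 + (1/3)*971 = -5 + 971/3 = 956/3 ≈ 318.67)
G(z) = 23
p(-535)/G(A) = -535/23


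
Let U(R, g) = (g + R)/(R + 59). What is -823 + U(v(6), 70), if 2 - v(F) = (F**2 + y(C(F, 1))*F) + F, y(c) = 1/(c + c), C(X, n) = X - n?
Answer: -75569/92 ≈ -821.40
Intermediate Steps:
y(c) = 1/(2*c)
v(F) = 2 - F - F**2 - F/(2*(-1 + F)) (v(F) = 2 - ((F**2 + (1/(2*(F - 1*1)))*F) + F) = 2 - ((F**2 + (1/(2*(F - 1)))*F) + F) = 2 - ((F**2 + (1/(2*(-1 + F)))*F) + F) = 2 - ((F**2 + F/(2*(-1 + F))) + F) = 2 - (F + F**2 + F/(2*(-1 + F))) = 2 + (-F - F**2 - F/(2*(-1 + F))) = 2 - F - F**2 - F/(2*(-1 + F)))
U(R, g) = (R + g)/(59 + R)
-823 + U(v(6), 70) = -823 + ((-2 - 1*6**3 + (5/2)*6)/(-1 + 6) + 70)/(59 + (-2 - 1*6**3 + (5/2)*6)/(-1 + 6)) = -823 + ((-2 - 1*216 + 15)/5 + 70)/(59 + (-2 - 1*216 + 15)/5) = -823 + ((-2 - 216 + 15)/5 + 70)/(59 + (-2 - 216 + 15)/5) = -823 + ((1/5)*(-203) + 70)/(59 + (1/5)*(-203)) = -823 + (-203/5 + 70)/(59 - 203/5) = -823 + (147/5)/(92/5) = -823 + (5/92)*(147/5) = -823 + 147/92 = -75569/92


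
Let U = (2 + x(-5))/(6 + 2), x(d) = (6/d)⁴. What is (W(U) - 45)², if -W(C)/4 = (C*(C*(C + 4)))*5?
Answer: 2854174359883739655889/610351562500000000 ≈ 4676.3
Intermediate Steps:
x(d) = 1296/d⁴
U = 1273/2500 (U = (2 + 1296/(-5)⁴)/(6 + 2) = (2 + 1296*(1/625))/8 = (2 + 1296/625)*(⅛) = (2546/625)*(⅛) = 1273/2500 ≈ 0.50920)
W(C) = -20*C²*(4 + C) (W(C) = -4*C*(C*(C + 4))*5 = -4*C*(C*(4 + C))*5 = -4*C²*(4 + C)*5 = -20*C²*(4 + C))
(W(U) - 45)² = (20*(1273/2500)²*(-4 - 1*1273/2500) - 45)² = (20*(1620529/6250000)*(-4 - 1273/2500) - 45)² = (20*(1620529/6250000)*(-11273/2500) - 45)² = (-18268223417/781250000 - 45)² = (-53424473417/781250000)² = 2854174359883739655889/610351562500000000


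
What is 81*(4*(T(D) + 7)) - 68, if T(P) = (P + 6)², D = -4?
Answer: 3496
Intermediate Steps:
T(P) = (6 + P)²
81*(4*(T(D) + 7)) - 68 = 81*(4*((6 - 4)² + 7)) - 68 = 81*(4*(2² + 7)) - 68 = 81*(4*(4 + 7)) - 68 = 81*(4*11) - 68 = 81*44 - 68 = 3564 - 68 = 3496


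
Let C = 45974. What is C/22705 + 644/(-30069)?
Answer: 1367770186/682716645 ≈ 2.0034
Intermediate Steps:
C/22705 + 644/(-30069) = 45974/22705 + 644/(-30069) = 45974*(1/22705) + 644*(-1/30069) = 45974/22705 - 644/30069 = 1367770186/682716645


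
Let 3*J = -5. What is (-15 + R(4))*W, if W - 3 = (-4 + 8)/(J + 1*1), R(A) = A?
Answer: 33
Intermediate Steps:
J = -5/3 (J = (⅓)*(-5) = -5/3 ≈ -1.6667)
W = -3 (W = 3 + (-4 + 8)/(-5/3 + 1*1) = 3 + 4/(-5/3 + 1) = 3 + 4/(-⅔) = 3 + 4*(-3/2) = 3 - 6 = -3)
(-15 + R(4))*W = (-15 + 4)*(-3) = -11*(-3) = 33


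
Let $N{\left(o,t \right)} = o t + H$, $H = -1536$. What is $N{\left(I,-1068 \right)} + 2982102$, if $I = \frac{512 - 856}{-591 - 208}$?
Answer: $\frac{2381104842}{799} \approx 2.9801 \cdot 10^{6}$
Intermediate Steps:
$I = \frac{344}{799}$ ($I = - \frac{344}{-799} = \left(-344\right) \left(- \frac{1}{799}\right) = \frac{344}{799} \approx 0.43054$)
$N{\left(o,t \right)} = -1536 + o t$ ($N{\left(o,t \right)} = o t - 1536 = -1536 + o t$)
$N{\left(I,-1068 \right)} + 2982102 = \left(-1536 + \frac{344}{799} \left(-1068\right)\right) + 2982102 = \left(-1536 - \frac{367392}{799}\right) + 2982102 = - \frac{1594656}{799} + 2982102 = \frac{2381104842}{799}$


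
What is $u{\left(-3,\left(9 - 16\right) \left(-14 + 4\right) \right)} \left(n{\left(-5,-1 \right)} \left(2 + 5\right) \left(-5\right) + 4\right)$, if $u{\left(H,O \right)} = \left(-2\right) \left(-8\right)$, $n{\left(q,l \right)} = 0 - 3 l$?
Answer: $-1616$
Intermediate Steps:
$n{\left(q,l \right)} = - 3 l$
$u{\left(H,O \right)} = 16$
$u{\left(-3,\left(9 - 16\right) \left(-14 + 4\right) \right)} \left(n{\left(-5,-1 \right)} \left(2 + 5\right) \left(-5\right) + 4\right) = 16 \left(\left(-3\right) \left(-1\right) \left(2 + 5\right) \left(-5\right) + 4\right) = 16 \left(3 \cdot 7 \left(-5\right) + 4\right) = 16 \left(3 \left(-35\right) + 4\right) = 16 \left(-105 + 4\right) = 16 \left(-101\right) = -1616$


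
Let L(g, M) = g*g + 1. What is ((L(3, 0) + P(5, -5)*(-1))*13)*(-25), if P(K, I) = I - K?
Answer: -6500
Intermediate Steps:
L(g, M) = 1 + g**2 (L(g, M) = g**2 + 1 = 1 + g**2)
((L(3, 0) + P(5, -5)*(-1))*13)*(-25) = (((1 + 3**2) + (-5 - 1*5)*(-1))*13)*(-25) = (((1 + 9) + (-5 - 5)*(-1))*13)*(-25) = ((10 - 10*(-1))*13)*(-25) = ((10 + 10)*13)*(-25) = (20*13)*(-25) = 260*(-25) = -6500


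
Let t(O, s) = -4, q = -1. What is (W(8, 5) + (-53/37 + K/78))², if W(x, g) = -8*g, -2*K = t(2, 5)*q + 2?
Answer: 1591611025/925444 ≈ 1719.8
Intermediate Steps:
K = -3 (K = -(-4*(-1) + 2)/2 = -(4 + 2)/2 = -½*6 = -3)
(W(8, 5) + (-53/37 + K/78))² = (-8*5 + (-53/37 - 3/78))² = (-40 + (-53*1/37 - 3*1/78))² = (-40 + (-53/37 - 1/26))² = (-40 - 1415/962)² = (-39895/962)² = 1591611025/925444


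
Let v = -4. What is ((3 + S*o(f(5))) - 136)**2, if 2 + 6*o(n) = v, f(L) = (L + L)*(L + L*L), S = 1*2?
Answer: 18225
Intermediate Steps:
S = 2
f(L) = 2*L*(L + L**2) (f(L) = (2*L)*(L + L**2) = 2*L*(L + L**2))
o(n) = -1 (o(n) = -1/3 + (1/6)*(-4) = -1/3 - 2/3 = -1)
((3 + S*o(f(5))) - 136)**2 = ((3 + 2*(-1)) - 136)**2 = ((3 - 2) - 136)**2 = (1 - 136)**2 = (-135)**2 = 18225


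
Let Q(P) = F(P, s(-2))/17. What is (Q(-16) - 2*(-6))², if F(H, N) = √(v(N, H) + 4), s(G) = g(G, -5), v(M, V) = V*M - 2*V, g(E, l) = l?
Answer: 41732/289 + 48*√29/17 ≈ 159.61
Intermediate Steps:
v(M, V) = -2*V + M*V (v(M, V) = M*V - 2*V = -2*V + M*V)
s(G) = -5
F(H, N) = √(4 + H*(-2 + N)) (F(H, N) = √(H*(-2 + N) + 4) = √(4 + H*(-2 + N)))
Q(P) = √(4 - 7*P)/17 (Q(P) = √(4 + P*(-2 - 5))/17 = √(4 + P*(-7))*(1/17) = √(4 - 7*P)*(1/17) = √(4 - 7*P)/17)
(Q(-16) - 2*(-6))² = (√(4 - 7*(-16))/17 - 2*(-6))² = (√(4 + 112)/17 + 12)² = (√116/17 + 12)² = ((2*√29)/17 + 12)² = (2*√29/17 + 12)² = (12 + 2*√29/17)²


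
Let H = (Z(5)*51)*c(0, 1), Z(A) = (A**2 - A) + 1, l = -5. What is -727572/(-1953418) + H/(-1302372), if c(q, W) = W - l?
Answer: 8657562377/23556267662 ≈ 0.36753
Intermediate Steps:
Z(A) = 1 + A**2 - A
c(q, W) = 5 + W (c(q, W) = W - 1*(-5) = W + 5 = 5 + W)
H = 6426 (H = ((1 + 5**2 - 1*5)*51)*(5 + 1) = ((1 + 25 - 5)*51)*6 = (21*51)*6 = 1071*6 = 6426)
-727572/(-1953418) + H/(-1302372) = -727572/(-1953418) + 6426/(-1302372) = -727572*(-1/1953418) + 6426*(-1/1302372) = 363786/976709 - 119/24118 = 8657562377/23556267662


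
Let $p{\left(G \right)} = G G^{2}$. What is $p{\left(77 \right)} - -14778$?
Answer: $471311$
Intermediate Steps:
$p{\left(G \right)} = G^{3}$
$p{\left(77 \right)} - -14778 = 77^{3} - -14778 = 456533 + 14778 = 471311$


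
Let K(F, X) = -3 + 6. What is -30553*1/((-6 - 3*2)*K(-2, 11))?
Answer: 30553/36 ≈ 848.69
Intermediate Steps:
K(F, X) = 3
-30553*1/((-6 - 3*2)*K(-2, 11)) = -30553*1/(3*(-6 - 3*2)) = -30553*1/(3*(-6 - 6)) = -30553/(3*(-12)) = -30553/(-36) = -30553*(-1/36) = 30553/36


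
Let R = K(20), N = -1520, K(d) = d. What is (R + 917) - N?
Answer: 2457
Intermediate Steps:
R = 20
(R + 917) - N = (20 + 917) - 1*(-1520) = 937 + 1520 = 2457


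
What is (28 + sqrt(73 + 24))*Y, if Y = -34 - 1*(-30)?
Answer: -112 - 4*sqrt(97) ≈ -151.40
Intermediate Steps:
Y = -4 (Y = -34 + 30 = -4)
(28 + sqrt(73 + 24))*Y = (28 + sqrt(73 + 24))*(-4) = (28 + sqrt(97))*(-4) = -112 - 4*sqrt(97)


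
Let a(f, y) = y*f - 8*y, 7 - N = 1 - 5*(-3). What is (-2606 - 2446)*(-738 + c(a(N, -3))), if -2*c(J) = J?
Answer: 3857202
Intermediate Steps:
N = -9 (N = 7 - (1 - 5*(-3)) = 7 - (1 + 15) = 7 - 1*16 = 7 - 16 = -9)
a(f, y) = -8*y + f*y (a(f, y) = f*y - 8*y = -8*y + f*y)
c(J) = -J/2
(-2606 - 2446)*(-738 + c(a(N, -3))) = (-2606 - 2446)*(-738 - (-3)*(-8 - 9)/2) = -5052*(-738 - (-3)*(-17)/2) = -5052*(-738 - ½*51) = -5052*(-738 - 51/2) = -5052*(-1527/2) = 3857202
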